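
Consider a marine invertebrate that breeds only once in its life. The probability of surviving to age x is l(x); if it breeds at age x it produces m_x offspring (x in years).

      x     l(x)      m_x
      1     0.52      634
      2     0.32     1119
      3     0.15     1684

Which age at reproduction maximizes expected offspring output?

Expected offspring if breeding at age x = l(x) × m_x:
  age 1: 0.52 × 634 = 329.680
  age 2: 0.32 × 1119 = 358.080
  age 3: 0.15 × 1684 = 252.600
Maximum at age 2 (358.080).

2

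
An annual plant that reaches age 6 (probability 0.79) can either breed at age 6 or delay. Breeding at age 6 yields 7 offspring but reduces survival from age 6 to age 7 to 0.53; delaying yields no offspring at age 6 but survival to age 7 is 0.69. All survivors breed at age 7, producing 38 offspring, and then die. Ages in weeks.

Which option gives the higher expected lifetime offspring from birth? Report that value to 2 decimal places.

21.44

breed at age 6: R₀ = 0.79 × (7 + 0.53 × 38) = 0.79 × 27.1400 = 21.4406
delay to age 7: R₀ = 0.79 × (0.69 × 38) = 0.79 × 26.2200 = 20.7138
Higher: breed at age 6 (21.4406).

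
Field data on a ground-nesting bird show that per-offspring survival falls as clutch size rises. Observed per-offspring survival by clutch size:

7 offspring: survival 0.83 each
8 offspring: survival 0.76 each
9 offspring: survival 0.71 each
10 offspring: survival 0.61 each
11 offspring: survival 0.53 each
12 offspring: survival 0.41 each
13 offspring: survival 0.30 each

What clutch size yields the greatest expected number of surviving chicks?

9

Expected surviving chicks = c × s(c):
  c=7: 7 × 0.83 = 5.810
  c=8: 8 × 0.76 = 6.080
  c=9: 9 × 0.71 = 6.390
  c=10: 10 × 0.61 = 6.100
  c=11: 11 × 0.53 = 5.830
  c=12: 12 × 0.41 = 4.920
  c=13: 13 × 0.30 = 3.900
Maximum at c = 9 (6.390 surviving chicks).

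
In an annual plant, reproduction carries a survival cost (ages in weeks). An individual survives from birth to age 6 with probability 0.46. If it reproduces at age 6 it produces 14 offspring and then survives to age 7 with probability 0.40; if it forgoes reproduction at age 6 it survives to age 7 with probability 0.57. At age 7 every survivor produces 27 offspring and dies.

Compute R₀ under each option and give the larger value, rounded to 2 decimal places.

breed at age 6: R₀ = 0.46 × (14 + 0.40 × 27) = 0.46 × 24.8000 = 11.4080
delay to age 7: R₀ = 0.46 × (0.57 × 27) = 0.46 × 15.3900 = 7.0794
Higher: breed at age 6 (11.4080).

11.41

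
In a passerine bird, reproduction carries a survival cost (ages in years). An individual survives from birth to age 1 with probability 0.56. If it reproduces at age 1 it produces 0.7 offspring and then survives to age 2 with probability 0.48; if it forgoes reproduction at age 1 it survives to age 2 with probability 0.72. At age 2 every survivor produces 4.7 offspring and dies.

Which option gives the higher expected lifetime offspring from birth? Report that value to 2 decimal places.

1.90

breed at age 1: R₀ = 0.56 × (0.7 + 0.48 × 4.7) = 0.56 × 2.9560 = 1.6554
delay to age 2: R₀ = 0.56 × (0.72 × 4.7) = 0.56 × 3.3840 = 1.8950
Higher: delay to age 2 (1.8950).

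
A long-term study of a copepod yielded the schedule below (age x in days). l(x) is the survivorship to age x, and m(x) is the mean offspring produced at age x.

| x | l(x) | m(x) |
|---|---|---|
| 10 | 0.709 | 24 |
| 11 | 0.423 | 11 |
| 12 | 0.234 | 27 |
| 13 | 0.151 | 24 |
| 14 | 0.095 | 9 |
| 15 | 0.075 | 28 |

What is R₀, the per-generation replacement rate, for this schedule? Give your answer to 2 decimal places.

34.57

R₀ = Σ l(x) m(x):
  age 10: 0.709 × 24 = 17.0160
  age 11: 0.423 × 11 = 4.6530
  age 12: 0.234 × 27 = 6.3180
  age 13: 0.151 × 24 = 3.6240
  age 14: 0.095 × 9 = 0.8550
  age 15: 0.075 × 28 = 2.1000
R₀ = 17.0160 + 4.6530 + 6.3180 + 3.6240 + 0.8550 + 2.1000 = 34.5660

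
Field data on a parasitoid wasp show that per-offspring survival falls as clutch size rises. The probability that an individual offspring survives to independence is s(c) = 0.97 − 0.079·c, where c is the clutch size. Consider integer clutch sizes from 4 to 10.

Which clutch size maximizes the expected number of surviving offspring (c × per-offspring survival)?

Expected surviving offspring = c × s(c):
  c=4: 4 × 0.654 = 2.616
  c=5: 5 × 0.575 = 2.875
  c=6: 6 × 0.496 = 2.976
  c=7: 7 × 0.417 = 2.919
  c=8: 8 × 0.338 = 2.704
  c=9: 9 × 0.259 = 2.331
  c=10: 10 × 0.180 = 1.800
Maximum at c = 6 (2.976 surviving offspring).

6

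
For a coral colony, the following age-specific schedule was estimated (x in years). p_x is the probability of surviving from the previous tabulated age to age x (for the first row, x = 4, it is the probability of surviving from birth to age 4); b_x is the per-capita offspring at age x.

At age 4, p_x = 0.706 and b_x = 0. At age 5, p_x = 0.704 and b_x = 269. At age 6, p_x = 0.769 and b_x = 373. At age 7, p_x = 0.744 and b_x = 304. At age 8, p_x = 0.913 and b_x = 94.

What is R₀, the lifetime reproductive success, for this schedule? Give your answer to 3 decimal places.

Survivorship from birth: l_x = p_4·p_5·…·p_x.
  l_4 = 0.70600
  l_5 = 0.49702
  l_6 = 0.38221
  l_7 = 0.28437
  l_8 = 0.25963
R₀ = Σ l_x b_x:
  age 4: 0.70600 × 0 = 0.0000
  age 5: 0.49702 × 269 = 133.6984
  age 6: 0.38221 × 373 = 142.5643
  age 7: 0.28437 × 304 = 86.4485
  age 8: 0.25963 × 94 = 24.4052
R₀ = 0.0000 + 133.6984 + 142.5643 + 86.4485 + 24.4052 = 387.1164

387.116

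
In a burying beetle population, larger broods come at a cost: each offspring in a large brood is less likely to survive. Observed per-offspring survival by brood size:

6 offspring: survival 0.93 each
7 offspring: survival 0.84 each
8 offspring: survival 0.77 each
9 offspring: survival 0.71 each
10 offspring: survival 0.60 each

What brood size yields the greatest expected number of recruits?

9

Expected recruits = c × s(c):
  c=6: 6 × 0.93 = 5.580
  c=7: 7 × 0.84 = 5.880
  c=8: 8 × 0.77 = 6.160
  c=9: 9 × 0.71 = 6.390
  c=10: 10 × 0.60 = 6.000
Maximum at c = 9 (6.390 recruits).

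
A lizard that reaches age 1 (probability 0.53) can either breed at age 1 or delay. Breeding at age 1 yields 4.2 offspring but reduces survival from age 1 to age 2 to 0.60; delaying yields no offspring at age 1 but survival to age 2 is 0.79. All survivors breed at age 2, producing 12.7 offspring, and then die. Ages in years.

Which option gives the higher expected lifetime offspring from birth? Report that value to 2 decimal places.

6.26

breed at age 1: R₀ = 0.53 × (4.2 + 0.60 × 12.7) = 0.53 × 11.8200 = 6.2646
delay to age 2: R₀ = 0.53 × (0.79 × 12.7) = 0.53 × 10.0330 = 5.3175
Higher: breed at age 1 (6.2646).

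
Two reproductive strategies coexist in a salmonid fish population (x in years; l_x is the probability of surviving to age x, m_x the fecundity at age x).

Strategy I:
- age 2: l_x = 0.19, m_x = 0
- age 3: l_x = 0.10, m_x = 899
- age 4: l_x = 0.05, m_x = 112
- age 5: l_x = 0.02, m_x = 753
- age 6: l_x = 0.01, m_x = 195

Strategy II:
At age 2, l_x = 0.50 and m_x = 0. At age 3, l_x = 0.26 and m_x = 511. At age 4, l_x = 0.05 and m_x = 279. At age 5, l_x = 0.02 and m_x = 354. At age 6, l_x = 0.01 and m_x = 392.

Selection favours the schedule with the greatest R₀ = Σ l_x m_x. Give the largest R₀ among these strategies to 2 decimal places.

Strategy I: R₀ = 0.19×0 + 0.10×899 + 0.05×112 + 0.02×753 + 0.01×195 = 112.5100
Strategy II: R₀ = 0.50×0 + 0.26×511 + 0.05×279 + 0.02×354 + 0.01×392 = 157.8100
Highest R₀: strategy II with 157.8100.

157.81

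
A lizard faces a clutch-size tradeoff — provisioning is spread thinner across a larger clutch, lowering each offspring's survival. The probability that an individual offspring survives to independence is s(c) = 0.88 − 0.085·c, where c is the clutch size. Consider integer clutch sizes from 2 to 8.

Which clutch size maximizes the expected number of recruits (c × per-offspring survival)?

Expected recruits = c × s(c):
  c=2: 2 × 0.710 = 1.420
  c=3: 3 × 0.625 = 1.875
  c=4: 4 × 0.540 = 2.160
  c=5: 5 × 0.455 = 2.275
  c=6: 6 × 0.370 = 2.220
  c=7: 7 × 0.285 = 1.995
  c=8: 8 × 0.200 = 1.600
Maximum at c = 5 (2.275 recruits).

5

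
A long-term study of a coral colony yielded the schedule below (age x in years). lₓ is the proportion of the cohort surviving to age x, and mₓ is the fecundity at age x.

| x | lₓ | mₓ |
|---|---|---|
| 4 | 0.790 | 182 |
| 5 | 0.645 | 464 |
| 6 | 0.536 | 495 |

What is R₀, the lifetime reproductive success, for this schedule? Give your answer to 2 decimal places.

R₀ = Σ lₓ mₓ:
  age 4: 0.790 × 182 = 143.7800
  age 5: 0.645 × 464 = 299.2800
  age 6: 0.536 × 495 = 265.3200
R₀ = 143.7800 + 299.2800 + 265.3200 = 708.3800

708.38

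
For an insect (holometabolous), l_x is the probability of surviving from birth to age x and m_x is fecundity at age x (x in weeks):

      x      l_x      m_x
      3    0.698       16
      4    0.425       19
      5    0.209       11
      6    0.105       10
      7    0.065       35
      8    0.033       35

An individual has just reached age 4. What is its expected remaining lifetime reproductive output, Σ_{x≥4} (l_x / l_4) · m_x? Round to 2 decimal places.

34.95

l_4 = 0.425. Conditional survival from age 4 to x is l_x / l_4.
  x=4: (0.425/0.425) × 19 = 19.0000
  x=5: (0.209/0.425) × 11 = 5.4094
  x=6: (0.105/0.425) × 10 = 2.4706
  x=7: (0.065/0.425) × 35 = 5.3529
  x=8: (0.033/0.425) × 35 = 2.7176
Sum = 19.0000 + 5.4094 + 2.4706 + 5.3529 + 2.7176 = 34.9506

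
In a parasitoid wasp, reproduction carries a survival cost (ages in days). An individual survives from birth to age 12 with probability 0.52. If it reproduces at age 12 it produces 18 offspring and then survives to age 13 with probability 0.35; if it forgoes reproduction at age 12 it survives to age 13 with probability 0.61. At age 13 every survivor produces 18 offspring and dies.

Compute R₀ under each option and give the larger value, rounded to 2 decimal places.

breed at age 12: R₀ = 0.52 × (18 + 0.35 × 18) = 0.52 × 24.3000 = 12.6360
delay to age 13: R₀ = 0.52 × (0.61 × 18) = 0.52 × 10.9800 = 5.7096
Higher: breed at age 12 (12.6360).

12.64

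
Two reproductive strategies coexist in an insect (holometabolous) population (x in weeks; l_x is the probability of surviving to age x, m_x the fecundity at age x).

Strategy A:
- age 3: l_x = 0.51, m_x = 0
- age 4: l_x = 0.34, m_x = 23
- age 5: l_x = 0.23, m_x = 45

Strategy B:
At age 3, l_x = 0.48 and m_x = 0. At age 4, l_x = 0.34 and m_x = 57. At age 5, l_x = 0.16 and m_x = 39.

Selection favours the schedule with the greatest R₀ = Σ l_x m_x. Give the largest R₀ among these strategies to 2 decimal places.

25.62

Strategy A: R₀ = 0.51×0 + 0.34×23 + 0.23×45 = 18.1700
Strategy B: R₀ = 0.48×0 + 0.34×57 + 0.16×39 = 25.6200
Highest R₀: strategy B with 25.6200.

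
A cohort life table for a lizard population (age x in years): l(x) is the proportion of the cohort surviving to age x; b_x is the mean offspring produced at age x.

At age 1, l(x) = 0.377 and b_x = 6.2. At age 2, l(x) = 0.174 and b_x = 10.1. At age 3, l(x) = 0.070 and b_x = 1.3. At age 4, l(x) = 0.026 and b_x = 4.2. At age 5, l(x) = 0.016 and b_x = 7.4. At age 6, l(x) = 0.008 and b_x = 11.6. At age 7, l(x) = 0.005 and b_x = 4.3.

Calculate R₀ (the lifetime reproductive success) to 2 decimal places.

4.53

R₀ = Σ l(x) b_x:
  age 1: 0.377 × 6.2 = 2.3374
  age 2: 0.174 × 10.1 = 1.7574
  age 3: 0.070 × 1.3 = 0.0910
  age 4: 0.026 × 4.2 = 0.1092
  age 5: 0.016 × 7.4 = 0.1184
  age 6: 0.008 × 11.6 = 0.0928
  age 7: 0.005 × 4.3 = 0.0215
R₀ = 2.3374 + 1.7574 + 0.0910 + 0.1092 + 0.1184 + 0.0928 + 0.0215 = 4.5277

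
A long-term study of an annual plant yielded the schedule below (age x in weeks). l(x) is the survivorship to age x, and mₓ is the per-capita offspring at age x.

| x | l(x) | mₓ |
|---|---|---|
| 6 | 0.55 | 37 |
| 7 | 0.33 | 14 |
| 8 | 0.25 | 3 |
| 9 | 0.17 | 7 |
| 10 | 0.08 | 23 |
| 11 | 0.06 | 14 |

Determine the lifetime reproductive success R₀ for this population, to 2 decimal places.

29.59

R₀ = Σ l(x) mₓ:
  age 6: 0.55 × 37 = 20.3500
  age 7: 0.33 × 14 = 4.6200
  age 8: 0.25 × 3 = 0.7500
  age 9: 0.17 × 7 = 1.1900
  age 10: 0.08 × 23 = 1.8400
  age 11: 0.06 × 14 = 0.8400
R₀ = 20.3500 + 4.6200 + 0.7500 + 1.1900 + 1.8400 + 0.8400 = 29.5900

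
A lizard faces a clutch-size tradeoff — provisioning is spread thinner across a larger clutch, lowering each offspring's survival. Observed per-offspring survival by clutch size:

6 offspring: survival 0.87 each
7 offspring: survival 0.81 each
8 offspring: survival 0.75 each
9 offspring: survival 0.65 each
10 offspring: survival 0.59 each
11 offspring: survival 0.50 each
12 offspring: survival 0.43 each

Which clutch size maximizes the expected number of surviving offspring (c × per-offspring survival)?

Expected surviving offspring = c × s(c):
  c=6: 6 × 0.87 = 5.220
  c=7: 7 × 0.81 = 5.670
  c=8: 8 × 0.75 = 6.000
  c=9: 9 × 0.65 = 5.850
  c=10: 10 × 0.59 = 5.900
  c=11: 11 × 0.50 = 5.500
  c=12: 12 × 0.43 = 5.160
Maximum at c = 8 (6.000 surviving offspring).

8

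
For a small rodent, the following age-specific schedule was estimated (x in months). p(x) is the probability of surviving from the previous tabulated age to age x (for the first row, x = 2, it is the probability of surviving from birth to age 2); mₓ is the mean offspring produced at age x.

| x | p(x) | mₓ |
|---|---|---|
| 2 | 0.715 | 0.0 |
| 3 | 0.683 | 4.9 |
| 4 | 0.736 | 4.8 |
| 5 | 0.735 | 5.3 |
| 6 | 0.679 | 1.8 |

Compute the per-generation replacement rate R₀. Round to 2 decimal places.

Survivorship from birth: l_x = p_2·p_3·…·p_x.
  l_2 = 0.71500
  l_3 = 0.48835
  l_4 = 0.35942
  l_5 = 0.26418
  l_6 = 0.17937
R₀ = Σ l_x mₓ:
  age 2: 0.71500 × 0.0 = 0.0000
  age 3: 0.48835 × 4.9 = 2.3929
  age 4: 0.35942 × 4.8 = 1.7252
  age 5: 0.26418 × 5.3 = 1.4002
  age 6: 0.17937 × 1.8 = 0.3229
R₀ = 0.0000 + 2.3929 + 1.7252 + 1.4002 + 0.3229 = 5.8412

5.84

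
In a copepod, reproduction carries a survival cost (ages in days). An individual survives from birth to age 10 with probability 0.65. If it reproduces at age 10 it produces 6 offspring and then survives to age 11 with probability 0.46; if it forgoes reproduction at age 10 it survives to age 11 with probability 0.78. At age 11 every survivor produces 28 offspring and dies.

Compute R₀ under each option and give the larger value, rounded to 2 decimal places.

14.20

breed at age 10: R₀ = 0.65 × (6 + 0.46 × 28) = 0.65 × 18.8800 = 12.2720
delay to age 11: R₀ = 0.65 × (0.78 × 28) = 0.65 × 21.8400 = 14.1960
Higher: delay to age 11 (14.1960).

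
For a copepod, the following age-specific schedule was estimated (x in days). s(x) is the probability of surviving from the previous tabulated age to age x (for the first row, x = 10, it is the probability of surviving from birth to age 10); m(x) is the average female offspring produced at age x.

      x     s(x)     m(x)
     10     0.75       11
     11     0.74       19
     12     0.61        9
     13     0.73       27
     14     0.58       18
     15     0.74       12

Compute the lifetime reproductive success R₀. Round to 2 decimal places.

Survivorship from birth: l_x = s_10·s_11·…·s_x.
  l_10 = 0.75000
  l_11 = 0.55500
  l_12 = 0.33855
  l_13 = 0.24714
  l_14 = 0.14334
  l_15 = 0.10607
R₀ = Σ l_x m(x):
  age 10: 0.75000 × 11 = 8.2500
  age 11: 0.55500 × 19 = 10.5450
  age 12: 0.33855 × 9 = 3.0470
  age 13: 0.24714 × 27 = 6.6728
  age 14: 0.14334 × 18 = 2.5801
  age 15: 0.10607 × 12 = 1.2728
R₀ = 8.2500 + 10.5450 + 3.0470 + 6.6728 + 2.5801 + 1.2728 = 32.3677

32.37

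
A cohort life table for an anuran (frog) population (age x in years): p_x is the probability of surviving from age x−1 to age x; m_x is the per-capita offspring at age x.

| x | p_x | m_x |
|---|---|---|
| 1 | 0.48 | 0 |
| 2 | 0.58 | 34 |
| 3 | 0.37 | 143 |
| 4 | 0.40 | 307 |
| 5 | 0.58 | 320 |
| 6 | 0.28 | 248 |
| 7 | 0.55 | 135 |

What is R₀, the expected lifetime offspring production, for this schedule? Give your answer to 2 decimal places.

46.65

Survivorship from birth: l_x = p_1·p_2·…·p_x.
  l_1 = 0.48000
  l_2 = 0.27840
  l_3 = 0.10301
  l_4 = 0.04120
  l_5 = 0.02390
  l_6 = 0.00669
  l_7 = 0.00368
R₀ = Σ l_x m_x:
  age 1: 0.48000 × 0 = 0.0000
  age 2: 0.27840 × 34 = 9.4656
  age 3: 0.10301 × 143 = 14.7304
  age 4: 0.04120 × 307 = 12.6484
  age 5: 0.02390 × 320 = 7.6480
  age 6: 0.00669 × 248 = 1.6591
  age 7: 0.00368 × 135 = 0.4968
R₀ = 0.0000 + 9.4656 + 14.7304 + 12.6484 + 7.6480 + 1.6591 + 0.4968 = 46.6484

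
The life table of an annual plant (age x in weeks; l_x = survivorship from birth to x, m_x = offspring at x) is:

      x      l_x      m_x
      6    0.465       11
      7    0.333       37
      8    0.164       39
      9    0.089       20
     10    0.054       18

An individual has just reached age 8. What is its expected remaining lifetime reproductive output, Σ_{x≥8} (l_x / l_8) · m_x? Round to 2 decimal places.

l_8 = 0.164. Conditional survival from age 8 to x is l_x / l_8.
  x=8: (0.164/0.164) × 39 = 39.0000
  x=9: (0.089/0.164) × 20 = 10.8537
  x=10: (0.054/0.164) × 18 = 5.9268
Sum = 39.0000 + 10.8537 + 5.9268 = 55.7805

55.78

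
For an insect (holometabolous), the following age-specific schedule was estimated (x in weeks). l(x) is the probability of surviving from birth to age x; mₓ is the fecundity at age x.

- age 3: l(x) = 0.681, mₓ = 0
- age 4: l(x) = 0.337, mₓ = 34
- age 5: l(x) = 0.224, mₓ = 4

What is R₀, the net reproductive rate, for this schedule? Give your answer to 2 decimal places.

12.35

R₀ = Σ l(x) mₓ:
  age 3: 0.681 × 0 = 0.0000
  age 4: 0.337 × 34 = 11.4580
  age 5: 0.224 × 4 = 0.8960
R₀ = 0.0000 + 11.4580 + 0.8960 = 12.3540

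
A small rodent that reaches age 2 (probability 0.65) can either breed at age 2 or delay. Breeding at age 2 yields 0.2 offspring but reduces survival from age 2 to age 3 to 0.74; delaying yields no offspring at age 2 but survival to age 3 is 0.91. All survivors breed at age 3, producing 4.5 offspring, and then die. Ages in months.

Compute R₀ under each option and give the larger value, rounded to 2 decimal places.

2.66

breed at age 2: R₀ = 0.65 × (0.2 + 0.74 × 4.5) = 0.65 × 3.5300 = 2.2945
delay to age 3: R₀ = 0.65 × (0.91 × 4.5) = 0.65 × 4.0950 = 2.6618
Higher: delay to age 3 (2.6618).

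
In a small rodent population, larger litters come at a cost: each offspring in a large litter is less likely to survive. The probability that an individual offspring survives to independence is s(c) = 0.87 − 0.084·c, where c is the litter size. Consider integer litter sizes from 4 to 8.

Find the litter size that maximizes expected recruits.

Expected recruits = c × s(c):
  c=4: 4 × 0.534 = 2.136
  c=5: 5 × 0.450 = 2.250
  c=6: 6 × 0.366 = 2.196
  c=7: 7 × 0.282 = 1.974
  c=8: 8 × 0.198 = 1.584
Maximum at c = 5 (2.250 recruits).

5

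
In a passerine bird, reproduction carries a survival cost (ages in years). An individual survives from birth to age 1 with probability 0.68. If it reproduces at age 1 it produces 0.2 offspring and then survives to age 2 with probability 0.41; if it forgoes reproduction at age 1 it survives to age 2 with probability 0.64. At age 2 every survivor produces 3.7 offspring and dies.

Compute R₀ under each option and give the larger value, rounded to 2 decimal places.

1.61

breed at age 1: R₀ = 0.68 × (0.2 + 0.41 × 3.7) = 0.68 × 1.7170 = 1.1676
delay to age 2: R₀ = 0.68 × (0.64 × 3.7) = 0.68 × 2.3680 = 1.6102
Higher: delay to age 2 (1.6102).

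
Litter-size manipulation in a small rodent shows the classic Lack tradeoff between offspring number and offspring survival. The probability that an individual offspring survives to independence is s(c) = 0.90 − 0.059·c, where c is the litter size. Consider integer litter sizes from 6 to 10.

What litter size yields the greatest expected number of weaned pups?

8

Expected weaned pups = c × s(c):
  c=6: 6 × 0.546 = 3.276
  c=7: 7 × 0.487 = 3.409
  c=8: 8 × 0.428 = 3.424
  c=9: 9 × 0.369 = 3.321
  c=10: 10 × 0.310 = 3.100
Maximum at c = 8 (3.424 weaned pups).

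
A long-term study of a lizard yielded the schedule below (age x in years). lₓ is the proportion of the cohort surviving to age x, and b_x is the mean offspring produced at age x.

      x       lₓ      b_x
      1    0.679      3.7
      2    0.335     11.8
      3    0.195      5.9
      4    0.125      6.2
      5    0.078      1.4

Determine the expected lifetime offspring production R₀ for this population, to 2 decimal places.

R₀ = Σ lₓ b_x:
  age 1: 0.679 × 3.7 = 2.5123
  age 2: 0.335 × 11.8 = 3.9530
  age 3: 0.195 × 5.9 = 1.1505
  age 4: 0.125 × 6.2 = 0.7750
  age 5: 0.078 × 1.4 = 0.1092
R₀ = 2.5123 + 3.9530 + 1.1505 + 0.7750 + 0.1092 = 8.5000

8.50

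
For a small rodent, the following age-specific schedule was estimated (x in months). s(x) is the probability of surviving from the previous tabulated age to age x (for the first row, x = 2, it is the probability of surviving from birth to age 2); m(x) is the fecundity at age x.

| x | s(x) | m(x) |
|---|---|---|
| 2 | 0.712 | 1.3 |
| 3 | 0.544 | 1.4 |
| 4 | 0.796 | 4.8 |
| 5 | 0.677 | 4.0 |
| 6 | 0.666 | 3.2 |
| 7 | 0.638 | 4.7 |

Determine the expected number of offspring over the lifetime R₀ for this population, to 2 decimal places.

4.64

Survivorship from birth: l_x = s_2·s_3·…·s_x.
  l_2 = 0.71200
  l_3 = 0.38733
  l_4 = 0.30831
  l_5 = 0.20873
  l_6 = 0.13901
  l_7 = 0.08869
R₀ = Σ l_x m(x):
  age 2: 0.71200 × 1.3 = 0.9256
  age 3: 0.38733 × 1.4 = 0.5423
  age 4: 0.30831 × 4.8 = 1.4799
  age 5: 0.20873 × 4.0 = 0.8349
  age 6: 0.13901 × 3.2 = 0.4448
  age 7: 0.08869 × 4.7 = 0.4168
R₀ = 0.9256 + 0.5423 + 1.4799 + 0.8349 + 0.4448 + 0.4168 = 4.6443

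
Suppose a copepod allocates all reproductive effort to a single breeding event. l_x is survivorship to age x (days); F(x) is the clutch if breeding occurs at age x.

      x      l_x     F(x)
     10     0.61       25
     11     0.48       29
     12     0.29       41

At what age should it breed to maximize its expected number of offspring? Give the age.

10

Expected offspring if breeding at age x = l_x × F(x):
  age 10: 0.61 × 25 = 15.250
  age 11: 0.48 × 29 = 13.920
  age 12: 0.29 × 41 = 11.890
Maximum at age 10 (15.250).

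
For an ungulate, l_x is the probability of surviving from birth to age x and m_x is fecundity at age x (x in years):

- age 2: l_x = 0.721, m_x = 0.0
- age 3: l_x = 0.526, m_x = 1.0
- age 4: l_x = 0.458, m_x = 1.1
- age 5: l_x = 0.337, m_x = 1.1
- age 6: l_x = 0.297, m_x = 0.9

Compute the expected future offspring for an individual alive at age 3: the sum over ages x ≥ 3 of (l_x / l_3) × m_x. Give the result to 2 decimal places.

l_3 = 0.526. Conditional survival from age 3 to x is l_x / l_3.
  x=3: (0.526/0.526) × 1.0 = 1.0000
  x=4: (0.458/0.526) × 1.1 = 0.9578
  x=5: (0.337/0.526) × 1.1 = 0.7048
  x=6: (0.297/0.526) × 0.9 = 0.5082
Sum = 1.0000 + 0.9578 + 0.7048 + 0.5082 = 3.1707

3.17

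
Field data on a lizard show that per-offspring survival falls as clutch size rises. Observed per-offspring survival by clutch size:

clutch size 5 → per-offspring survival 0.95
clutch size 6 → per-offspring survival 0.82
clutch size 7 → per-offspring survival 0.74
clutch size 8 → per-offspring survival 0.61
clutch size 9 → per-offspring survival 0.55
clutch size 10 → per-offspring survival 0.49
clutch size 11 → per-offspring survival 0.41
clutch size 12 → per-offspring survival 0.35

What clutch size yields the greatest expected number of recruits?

7

Expected recruits = c × s(c):
  c=5: 5 × 0.95 = 4.750
  c=6: 6 × 0.82 = 4.920
  c=7: 7 × 0.74 = 5.180
  c=8: 8 × 0.61 = 4.880
  c=9: 9 × 0.55 = 4.950
  c=10: 10 × 0.49 = 4.900
  c=11: 11 × 0.41 = 4.510
  c=12: 12 × 0.35 = 4.200
Maximum at c = 7 (5.180 recruits).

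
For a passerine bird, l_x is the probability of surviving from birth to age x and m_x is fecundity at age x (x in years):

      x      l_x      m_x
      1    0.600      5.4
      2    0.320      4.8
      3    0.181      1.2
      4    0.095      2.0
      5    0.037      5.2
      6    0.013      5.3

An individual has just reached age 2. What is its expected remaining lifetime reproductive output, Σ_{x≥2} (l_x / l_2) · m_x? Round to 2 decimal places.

l_2 = 0.320. Conditional survival from age 2 to x is l_x / l_2.
  x=2: (0.320/0.320) × 4.8 = 4.8000
  x=3: (0.181/0.320) × 1.2 = 0.6787
  x=4: (0.095/0.320) × 2.0 = 0.5938
  x=5: (0.037/0.320) × 5.2 = 0.6012
  x=6: (0.013/0.320) × 5.3 = 0.2153
Sum = 4.8000 + 0.6787 + 0.5938 + 0.6012 + 0.2153 = 6.8891

6.89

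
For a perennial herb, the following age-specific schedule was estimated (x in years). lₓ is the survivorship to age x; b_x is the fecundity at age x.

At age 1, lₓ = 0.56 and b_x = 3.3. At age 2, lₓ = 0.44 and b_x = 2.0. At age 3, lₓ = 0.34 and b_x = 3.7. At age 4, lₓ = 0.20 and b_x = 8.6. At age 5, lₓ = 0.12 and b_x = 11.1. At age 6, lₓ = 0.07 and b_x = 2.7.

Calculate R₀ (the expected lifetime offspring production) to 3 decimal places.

7.227

R₀ = Σ lₓ b_x:
  age 1: 0.56 × 3.3 = 1.8480
  age 2: 0.44 × 2.0 = 0.8800
  age 3: 0.34 × 3.7 = 1.2580
  age 4: 0.20 × 8.6 = 1.7200
  age 5: 0.12 × 11.1 = 1.3320
  age 6: 0.07 × 2.7 = 0.1890
R₀ = 1.8480 + 0.8800 + 1.2580 + 1.7200 + 1.3320 + 0.1890 = 7.2270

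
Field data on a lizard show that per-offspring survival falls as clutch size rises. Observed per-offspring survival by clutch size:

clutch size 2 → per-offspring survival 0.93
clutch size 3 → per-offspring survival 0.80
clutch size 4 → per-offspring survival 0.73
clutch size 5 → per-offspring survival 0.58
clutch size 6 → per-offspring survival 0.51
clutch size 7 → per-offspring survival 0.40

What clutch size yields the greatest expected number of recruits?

Expected recruits = c × s(c):
  c=2: 2 × 0.93 = 1.860
  c=3: 3 × 0.80 = 2.400
  c=4: 4 × 0.73 = 2.920
  c=5: 5 × 0.58 = 2.900
  c=6: 6 × 0.51 = 3.060
  c=7: 7 × 0.40 = 2.800
Maximum at c = 6 (3.060 recruits).

6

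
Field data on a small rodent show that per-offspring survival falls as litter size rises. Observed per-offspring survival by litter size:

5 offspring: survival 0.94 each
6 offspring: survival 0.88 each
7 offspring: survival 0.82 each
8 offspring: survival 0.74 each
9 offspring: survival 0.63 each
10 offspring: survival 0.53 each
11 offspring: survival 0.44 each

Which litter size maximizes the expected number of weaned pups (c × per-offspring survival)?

8

Expected weaned pups = c × s(c):
  c=5: 5 × 0.94 = 4.700
  c=6: 6 × 0.88 = 5.280
  c=7: 7 × 0.82 = 5.740
  c=8: 8 × 0.74 = 5.920
  c=9: 9 × 0.63 = 5.670
  c=10: 10 × 0.53 = 5.300
  c=11: 11 × 0.44 = 4.840
Maximum at c = 8 (5.920 weaned pups).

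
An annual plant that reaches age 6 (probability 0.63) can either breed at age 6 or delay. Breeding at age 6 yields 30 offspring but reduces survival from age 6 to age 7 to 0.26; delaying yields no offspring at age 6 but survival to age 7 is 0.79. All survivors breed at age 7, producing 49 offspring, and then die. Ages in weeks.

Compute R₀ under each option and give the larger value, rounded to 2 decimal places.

26.93

breed at age 6: R₀ = 0.63 × (30 + 0.26 × 49) = 0.63 × 42.7400 = 26.9262
delay to age 7: R₀ = 0.63 × (0.79 × 49) = 0.63 × 38.7100 = 24.3873
Higher: breed at age 6 (26.9262).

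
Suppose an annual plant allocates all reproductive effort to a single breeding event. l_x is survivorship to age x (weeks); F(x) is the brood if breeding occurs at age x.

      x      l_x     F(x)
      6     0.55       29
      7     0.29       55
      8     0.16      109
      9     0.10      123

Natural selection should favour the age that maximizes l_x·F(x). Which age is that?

8

Expected offspring if breeding at age x = l_x × F(x):
  age 6: 0.55 × 29 = 15.950
  age 7: 0.29 × 55 = 15.950
  age 8: 0.16 × 109 = 17.440
  age 9: 0.10 × 123 = 12.300
Maximum at age 8 (17.440).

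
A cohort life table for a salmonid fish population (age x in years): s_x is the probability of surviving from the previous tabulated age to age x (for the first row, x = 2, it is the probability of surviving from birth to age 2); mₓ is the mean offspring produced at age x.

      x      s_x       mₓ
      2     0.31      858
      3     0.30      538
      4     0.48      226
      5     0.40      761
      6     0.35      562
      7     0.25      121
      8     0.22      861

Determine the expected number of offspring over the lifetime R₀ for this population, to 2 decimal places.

Survivorship from birth: l_x = s_2·s_3·…·s_x.
  l_2 = 0.31000
  l_3 = 0.09300
  l_4 = 0.04464
  l_5 = 0.01786
  l_6 = 0.00625
  l_7 = 0.00156
  l_8 = 0.00034
R₀ = Σ l_x mₓ:
  age 2: 0.31000 × 858 = 265.9800
  age 3: 0.09300 × 538 = 50.0340
  age 4: 0.04464 × 226 = 10.0886
  age 5: 0.01786 × 761 = 13.5915
  age 6: 0.00625 × 562 = 3.5125
  age 7: 0.00156 × 121 = 0.1888
  age 8: 0.00034 × 861 = 0.2927
R₀ = 265.9800 + 50.0340 + 10.0886 + 13.5915 + 3.5125 + 0.1888 + 0.2927 = 343.6881

343.69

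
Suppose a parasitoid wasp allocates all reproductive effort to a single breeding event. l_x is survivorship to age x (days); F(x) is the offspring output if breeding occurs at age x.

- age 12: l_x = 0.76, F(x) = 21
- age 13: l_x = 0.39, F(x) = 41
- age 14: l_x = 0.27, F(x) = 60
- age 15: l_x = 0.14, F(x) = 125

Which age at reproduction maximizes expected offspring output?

Expected offspring if breeding at age x = l_x × F(x):
  age 12: 0.76 × 21 = 15.960
  age 13: 0.39 × 41 = 15.990
  age 14: 0.27 × 60 = 16.200
  age 15: 0.14 × 125 = 17.500
Maximum at age 15 (17.500).

15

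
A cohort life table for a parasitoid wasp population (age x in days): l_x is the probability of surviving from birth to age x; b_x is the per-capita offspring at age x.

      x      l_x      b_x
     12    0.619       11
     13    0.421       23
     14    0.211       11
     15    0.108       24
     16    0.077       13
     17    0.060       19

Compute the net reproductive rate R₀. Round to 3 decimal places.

23.546

R₀ = Σ l_x b_x:
  age 12: 0.619 × 11 = 6.8090
  age 13: 0.421 × 23 = 9.6830
  age 14: 0.211 × 11 = 2.3210
  age 15: 0.108 × 24 = 2.5920
  age 16: 0.077 × 13 = 1.0010
  age 17: 0.060 × 19 = 1.1400
R₀ = 6.8090 + 9.6830 + 2.3210 + 2.5920 + 1.0010 + 1.1400 = 23.5460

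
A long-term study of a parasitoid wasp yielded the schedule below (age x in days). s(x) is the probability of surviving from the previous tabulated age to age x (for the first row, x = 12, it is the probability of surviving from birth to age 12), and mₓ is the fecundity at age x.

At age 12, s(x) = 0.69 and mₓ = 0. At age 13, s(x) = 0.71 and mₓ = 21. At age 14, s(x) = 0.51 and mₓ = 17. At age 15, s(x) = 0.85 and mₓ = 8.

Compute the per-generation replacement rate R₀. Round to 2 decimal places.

16.23

Survivorship from birth: l_x = s_12·s_13·…·s_x.
  l_12 = 0.69000
  l_13 = 0.48990
  l_14 = 0.24985
  l_15 = 0.21237
R₀ = Σ l_x mₓ:
  age 12: 0.69000 × 0 = 0.0000
  age 13: 0.48990 × 21 = 10.2879
  age 14: 0.24985 × 17 = 4.2474
  age 15: 0.21237 × 8 = 1.6990
R₀ = 0.0000 + 10.2879 + 4.2474 + 1.6990 = 16.2343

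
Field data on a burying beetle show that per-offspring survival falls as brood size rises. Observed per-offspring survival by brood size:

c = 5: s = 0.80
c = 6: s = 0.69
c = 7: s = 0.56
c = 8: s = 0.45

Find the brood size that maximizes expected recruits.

6

Expected recruits = c × s(c):
  c=5: 5 × 0.80 = 4.000
  c=6: 6 × 0.69 = 4.140
  c=7: 7 × 0.56 = 3.920
  c=8: 8 × 0.45 = 3.600
Maximum at c = 6 (4.140 recruits).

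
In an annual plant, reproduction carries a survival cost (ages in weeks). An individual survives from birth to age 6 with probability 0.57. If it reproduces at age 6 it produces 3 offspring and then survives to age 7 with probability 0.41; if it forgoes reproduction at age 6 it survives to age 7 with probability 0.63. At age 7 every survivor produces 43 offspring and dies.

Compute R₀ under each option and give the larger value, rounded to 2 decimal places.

breed at age 6: R₀ = 0.57 × (3 + 0.41 × 43) = 0.57 × 20.6300 = 11.7591
delay to age 7: R₀ = 0.57 × (0.63 × 43) = 0.57 × 27.0900 = 15.4413
Higher: delay to age 7 (15.4413).

15.44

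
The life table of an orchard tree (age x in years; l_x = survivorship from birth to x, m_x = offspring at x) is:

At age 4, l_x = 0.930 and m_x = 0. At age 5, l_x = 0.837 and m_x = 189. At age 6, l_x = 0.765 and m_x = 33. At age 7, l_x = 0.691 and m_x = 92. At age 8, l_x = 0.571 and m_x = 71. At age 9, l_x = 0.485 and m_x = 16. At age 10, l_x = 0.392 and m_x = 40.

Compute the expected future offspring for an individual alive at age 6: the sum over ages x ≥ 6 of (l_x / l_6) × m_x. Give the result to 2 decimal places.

199.74

l_6 = 0.765. Conditional survival from age 6 to x is l_x / l_6.
  x=6: (0.765/0.765) × 33 = 33.0000
  x=7: (0.691/0.765) × 92 = 83.1007
  x=8: (0.571/0.765) × 71 = 52.9948
  x=9: (0.485/0.765) × 16 = 10.1438
  x=10: (0.392/0.765) × 40 = 20.4967
Sum = 33.0000 + 83.1007 + 52.9948 + 10.1438 + 20.4967 = 199.7359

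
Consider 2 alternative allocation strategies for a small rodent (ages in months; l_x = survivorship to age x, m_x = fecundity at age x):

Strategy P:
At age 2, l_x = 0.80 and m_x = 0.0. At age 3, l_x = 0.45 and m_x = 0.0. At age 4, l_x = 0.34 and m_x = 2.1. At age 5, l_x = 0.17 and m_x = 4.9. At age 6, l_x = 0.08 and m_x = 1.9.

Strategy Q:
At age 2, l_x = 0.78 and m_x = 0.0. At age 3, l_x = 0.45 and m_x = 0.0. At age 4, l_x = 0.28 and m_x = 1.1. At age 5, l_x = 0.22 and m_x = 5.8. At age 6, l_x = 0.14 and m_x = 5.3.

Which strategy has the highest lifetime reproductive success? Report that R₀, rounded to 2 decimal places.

Strategy P: R₀ = 0.80×0.0 + 0.45×0.0 + 0.34×2.1 + 0.17×4.9 + 0.08×1.9 = 1.6990
Strategy Q: R₀ = 0.78×0.0 + 0.45×0.0 + 0.28×1.1 + 0.22×5.8 + 0.14×5.3 = 2.3260
Highest R₀: strategy Q with 2.3260.

2.33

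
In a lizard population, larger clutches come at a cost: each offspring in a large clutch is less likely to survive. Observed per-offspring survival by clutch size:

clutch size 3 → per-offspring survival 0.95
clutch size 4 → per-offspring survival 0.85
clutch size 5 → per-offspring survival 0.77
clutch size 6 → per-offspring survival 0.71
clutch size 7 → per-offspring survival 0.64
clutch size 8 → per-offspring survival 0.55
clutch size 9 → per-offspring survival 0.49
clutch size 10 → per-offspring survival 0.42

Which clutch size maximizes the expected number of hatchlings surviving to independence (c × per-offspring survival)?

7

Expected hatchlings surviving to independence = c × s(c):
  c=3: 3 × 0.95 = 2.850
  c=4: 4 × 0.85 = 3.400
  c=5: 5 × 0.77 = 3.850
  c=6: 6 × 0.71 = 4.260
  c=7: 7 × 0.64 = 4.480
  c=8: 8 × 0.55 = 4.400
  c=9: 9 × 0.49 = 4.410
  c=10: 10 × 0.42 = 4.200
Maximum at c = 7 (4.480 hatchlings surviving to independence).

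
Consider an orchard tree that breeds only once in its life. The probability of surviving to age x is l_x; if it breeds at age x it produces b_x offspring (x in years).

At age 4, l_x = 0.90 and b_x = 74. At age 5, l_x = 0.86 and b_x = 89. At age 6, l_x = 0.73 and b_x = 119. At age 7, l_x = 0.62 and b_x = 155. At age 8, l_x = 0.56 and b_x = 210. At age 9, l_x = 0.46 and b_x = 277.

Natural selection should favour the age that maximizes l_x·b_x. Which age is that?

9

Expected offspring if breeding at age x = l_x × b_x:
  age 4: 0.90 × 74 = 66.600
  age 5: 0.86 × 89 = 76.540
  age 6: 0.73 × 119 = 86.870
  age 7: 0.62 × 155 = 96.100
  age 8: 0.56 × 210 = 117.600
  age 9: 0.46 × 277 = 127.420
Maximum at age 9 (127.420).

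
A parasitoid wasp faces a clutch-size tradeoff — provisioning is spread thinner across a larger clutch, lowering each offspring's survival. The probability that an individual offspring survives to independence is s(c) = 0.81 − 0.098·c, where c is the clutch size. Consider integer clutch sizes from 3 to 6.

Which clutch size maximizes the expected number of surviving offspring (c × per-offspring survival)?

Expected surviving offspring = c × s(c):
  c=3: 3 × 0.516 = 1.548
  c=4: 4 × 0.418 = 1.672
  c=5: 5 × 0.320 = 1.600
  c=6: 6 × 0.222 = 1.332
Maximum at c = 4 (1.672 surviving offspring).

4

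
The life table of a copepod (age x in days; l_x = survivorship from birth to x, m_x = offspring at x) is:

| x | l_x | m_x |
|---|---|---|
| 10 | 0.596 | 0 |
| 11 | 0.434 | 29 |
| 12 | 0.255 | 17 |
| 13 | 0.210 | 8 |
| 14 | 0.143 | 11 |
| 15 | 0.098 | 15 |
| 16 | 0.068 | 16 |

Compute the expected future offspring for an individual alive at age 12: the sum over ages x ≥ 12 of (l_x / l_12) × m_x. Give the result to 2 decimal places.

l_12 = 0.255. Conditional survival from age 12 to x is l_x / l_12.
  x=12: (0.255/0.255) × 17 = 17.0000
  x=13: (0.210/0.255) × 8 = 6.5882
  x=14: (0.143/0.255) × 11 = 6.1686
  x=15: (0.098/0.255) × 15 = 5.7647
  x=16: (0.068/0.255) × 16 = 4.2667
Sum = 17.0000 + 6.5882 + 6.1686 + 5.7647 + 4.2667 = 39.7882

39.79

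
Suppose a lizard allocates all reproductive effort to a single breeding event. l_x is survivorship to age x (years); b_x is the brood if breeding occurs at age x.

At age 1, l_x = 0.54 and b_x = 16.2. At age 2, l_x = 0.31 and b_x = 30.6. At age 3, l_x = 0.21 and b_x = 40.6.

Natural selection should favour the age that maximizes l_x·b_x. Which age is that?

2

Expected offspring if breeding at age x = l_x × b_x:
  age 1: 0.54 × 16.2 = 8.748
  age 2: 0.31 × 30.6 = 9.486
  age 3: 0.21 × 40.6 = 8.526
Maximum at age 2 (9.486).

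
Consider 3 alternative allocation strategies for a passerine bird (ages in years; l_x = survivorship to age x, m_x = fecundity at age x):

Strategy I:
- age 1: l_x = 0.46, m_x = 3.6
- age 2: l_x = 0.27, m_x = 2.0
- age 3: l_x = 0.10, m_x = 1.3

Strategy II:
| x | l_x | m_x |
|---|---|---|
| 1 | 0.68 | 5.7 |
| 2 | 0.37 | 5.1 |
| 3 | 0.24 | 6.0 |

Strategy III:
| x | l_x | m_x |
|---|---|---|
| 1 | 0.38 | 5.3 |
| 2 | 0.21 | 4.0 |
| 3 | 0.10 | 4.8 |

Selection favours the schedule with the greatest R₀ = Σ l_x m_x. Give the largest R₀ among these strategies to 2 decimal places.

Strategy I: R₀ = 0.46×3.6 + 0.27×2.0 + 0.10×1.3 = 2.3260
Strategy II: R₀ = 0.68×5.7 + 0.37×5.1 + 0.24×6.0 = 7.2030
Strategy III: R₀ = 0.38×5.3 + 0.21×4.0 + 0.10×4.8 = 3.3340
Highest R₀: strategy II with 7.2030.

7.20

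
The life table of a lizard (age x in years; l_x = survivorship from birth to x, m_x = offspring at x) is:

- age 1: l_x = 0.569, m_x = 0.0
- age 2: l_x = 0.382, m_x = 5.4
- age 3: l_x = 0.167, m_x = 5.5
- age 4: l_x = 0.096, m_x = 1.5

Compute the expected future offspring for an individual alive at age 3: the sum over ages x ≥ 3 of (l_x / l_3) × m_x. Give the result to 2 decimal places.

l_3 = 0.167. Conditional survival from age 3 to x is l_x / l_3.
  x=3: (0.167/0.167) × 5.5 = 5.5000
  x=4: (0.096/0.167) × 1.5 = 0.8623
Sum = 5.5000 + 0.8623 = 6.3623

6.36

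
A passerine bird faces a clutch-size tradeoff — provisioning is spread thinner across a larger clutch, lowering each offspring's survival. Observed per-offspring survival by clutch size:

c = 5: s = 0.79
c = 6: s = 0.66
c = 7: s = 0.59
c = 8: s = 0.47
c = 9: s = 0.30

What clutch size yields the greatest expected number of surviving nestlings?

Expected surviving nestlings = c × s(c):
  c=5: 5 × 0.79 = 3.950
  c=6: 6 × 0.66 = 3.960
  c=7: 7 × 0.59 = 4.130
  c=8: 8 × 0.47 = 3.760
  c=9: 9 × 0.30 = 2.700
Maximum at c = 7 (4.130 surviving nestlings).

7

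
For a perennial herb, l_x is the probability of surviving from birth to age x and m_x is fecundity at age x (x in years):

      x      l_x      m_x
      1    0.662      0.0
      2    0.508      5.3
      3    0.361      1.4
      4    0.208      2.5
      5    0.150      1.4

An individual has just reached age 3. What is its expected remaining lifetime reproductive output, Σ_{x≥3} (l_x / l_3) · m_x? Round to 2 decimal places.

l_3 = 0.361. Conditional survival from age 3 to x is l_x / l_3.
  x=3: (0.361/0.361) × 1.4 = 1.4000
  x=4: (0.208/0.361) × 2.5 = 1.4404
  x=5: (0.150/0.361) × 1.4 = 0.5817
Sum = 1.4000 + 1.4404 + 0.5817 = 3.4222

3.42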